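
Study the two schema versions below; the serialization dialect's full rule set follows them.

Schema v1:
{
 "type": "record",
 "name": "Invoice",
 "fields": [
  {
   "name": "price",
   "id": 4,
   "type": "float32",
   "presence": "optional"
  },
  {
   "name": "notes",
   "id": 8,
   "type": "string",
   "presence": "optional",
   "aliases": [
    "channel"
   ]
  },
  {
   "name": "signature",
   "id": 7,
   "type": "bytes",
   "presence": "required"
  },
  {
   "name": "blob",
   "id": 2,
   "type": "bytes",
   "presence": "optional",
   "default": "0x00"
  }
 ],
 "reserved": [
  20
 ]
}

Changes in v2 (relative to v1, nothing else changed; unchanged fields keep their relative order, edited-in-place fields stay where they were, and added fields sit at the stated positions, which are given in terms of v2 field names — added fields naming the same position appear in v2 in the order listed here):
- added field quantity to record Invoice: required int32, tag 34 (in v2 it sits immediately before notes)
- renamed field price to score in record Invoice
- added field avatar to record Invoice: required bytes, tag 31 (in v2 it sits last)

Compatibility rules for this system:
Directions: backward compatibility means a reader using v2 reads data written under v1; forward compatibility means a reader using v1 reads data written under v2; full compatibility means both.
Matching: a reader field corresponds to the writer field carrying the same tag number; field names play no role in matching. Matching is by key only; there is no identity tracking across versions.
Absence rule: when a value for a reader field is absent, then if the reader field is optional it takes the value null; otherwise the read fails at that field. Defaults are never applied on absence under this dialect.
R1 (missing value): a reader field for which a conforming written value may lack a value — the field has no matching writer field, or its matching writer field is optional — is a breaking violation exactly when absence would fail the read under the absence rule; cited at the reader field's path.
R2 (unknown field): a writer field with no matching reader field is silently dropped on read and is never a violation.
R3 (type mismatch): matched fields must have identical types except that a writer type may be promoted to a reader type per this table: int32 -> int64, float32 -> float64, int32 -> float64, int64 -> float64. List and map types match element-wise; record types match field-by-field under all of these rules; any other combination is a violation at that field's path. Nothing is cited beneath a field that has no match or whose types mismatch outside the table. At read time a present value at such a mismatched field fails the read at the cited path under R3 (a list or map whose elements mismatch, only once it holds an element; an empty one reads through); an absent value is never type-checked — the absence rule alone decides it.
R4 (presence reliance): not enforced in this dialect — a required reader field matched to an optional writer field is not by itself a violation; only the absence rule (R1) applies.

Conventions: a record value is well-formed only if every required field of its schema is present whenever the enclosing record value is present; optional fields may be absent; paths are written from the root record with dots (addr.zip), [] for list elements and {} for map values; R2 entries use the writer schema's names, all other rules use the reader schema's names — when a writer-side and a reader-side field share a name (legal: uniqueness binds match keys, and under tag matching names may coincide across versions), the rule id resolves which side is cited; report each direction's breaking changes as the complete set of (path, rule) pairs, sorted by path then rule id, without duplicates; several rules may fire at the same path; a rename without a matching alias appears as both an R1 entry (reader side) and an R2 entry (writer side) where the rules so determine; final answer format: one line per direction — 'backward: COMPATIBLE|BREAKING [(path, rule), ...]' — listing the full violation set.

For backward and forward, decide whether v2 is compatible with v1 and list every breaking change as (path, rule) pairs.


each type pair in Invoice: writer, then reader
backward on Invoice — v2 reading data written by v1:
  writer optional, float32 -> float32: reader score maps from writer price
  no writer field matches reader quantity
  writer optional, string -> string: reader notes maps from writer notes
  writer required, bytes -> bytes: reader signature maps from writer signature
  writer optional, bytes -> bytes: reader blob maps from writer blob
  no writer field matches reader avatar
  breaking: (avatar, R1)
  breaking: (quantity, R1)
  => backward verdict for Invoice: BREAKING, 2 violation(s)
forward on Invoice — v1 reading data written by v2:
  writer optional, float32 -> float32: reader price maps from writer score
  writer optional, string -> string: reader notes maps from writer notes
  writer required, bytes -> bytes: reader signature maps from writer signature
  writer optional, bytes -> bytes: reader blob maps from writer blob
  writer quantity: unknown to reader
  writer avatar: unknown to reader
  => no violations; forward on Invoice: COMPATIBLE

backward: BREAKING [(avatar, R1), (quantity, R1)]; forward: COMPATIBLE []


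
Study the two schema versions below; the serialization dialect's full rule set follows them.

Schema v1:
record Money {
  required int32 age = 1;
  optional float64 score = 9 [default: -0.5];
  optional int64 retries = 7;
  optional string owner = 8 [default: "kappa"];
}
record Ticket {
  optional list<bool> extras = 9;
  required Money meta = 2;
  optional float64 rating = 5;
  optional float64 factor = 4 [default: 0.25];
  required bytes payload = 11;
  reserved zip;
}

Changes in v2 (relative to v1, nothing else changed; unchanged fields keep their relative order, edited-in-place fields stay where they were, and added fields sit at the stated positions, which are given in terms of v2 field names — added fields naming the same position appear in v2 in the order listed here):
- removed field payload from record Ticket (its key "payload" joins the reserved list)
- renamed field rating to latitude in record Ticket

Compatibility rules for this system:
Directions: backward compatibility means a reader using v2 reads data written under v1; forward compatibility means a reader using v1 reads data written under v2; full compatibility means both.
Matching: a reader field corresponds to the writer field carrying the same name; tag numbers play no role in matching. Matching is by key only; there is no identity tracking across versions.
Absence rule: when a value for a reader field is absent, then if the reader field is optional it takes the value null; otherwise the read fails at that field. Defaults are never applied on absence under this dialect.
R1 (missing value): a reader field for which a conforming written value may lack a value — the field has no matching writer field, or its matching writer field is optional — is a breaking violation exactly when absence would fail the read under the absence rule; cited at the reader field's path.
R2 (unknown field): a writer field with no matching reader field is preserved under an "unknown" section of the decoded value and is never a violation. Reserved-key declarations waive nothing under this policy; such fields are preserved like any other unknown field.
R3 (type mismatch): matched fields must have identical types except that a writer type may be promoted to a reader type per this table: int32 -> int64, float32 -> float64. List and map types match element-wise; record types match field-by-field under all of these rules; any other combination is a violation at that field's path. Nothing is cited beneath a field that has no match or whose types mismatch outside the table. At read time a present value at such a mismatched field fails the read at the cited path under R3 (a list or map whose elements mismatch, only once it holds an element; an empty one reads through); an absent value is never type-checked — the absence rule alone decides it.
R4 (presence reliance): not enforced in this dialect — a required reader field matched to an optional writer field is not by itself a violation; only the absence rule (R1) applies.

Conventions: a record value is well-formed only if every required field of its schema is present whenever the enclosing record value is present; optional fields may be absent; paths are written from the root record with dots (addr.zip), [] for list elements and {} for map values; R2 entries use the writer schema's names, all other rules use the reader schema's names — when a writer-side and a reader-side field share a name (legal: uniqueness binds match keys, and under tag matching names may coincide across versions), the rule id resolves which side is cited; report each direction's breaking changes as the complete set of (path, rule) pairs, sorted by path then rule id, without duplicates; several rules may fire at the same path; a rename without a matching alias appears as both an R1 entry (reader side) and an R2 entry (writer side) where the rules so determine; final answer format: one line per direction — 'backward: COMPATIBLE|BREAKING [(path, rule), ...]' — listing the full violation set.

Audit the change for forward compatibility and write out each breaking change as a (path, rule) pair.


forward: BREAKING [(payload, R1)]

each type pair in Ticket: writer, then reader
forward on Ticket — v1 reading data written by v2:
  extras <- extras (list<bool> -> list<bool>, writer optional)
  meta <- meta (Money -> Money, writer required)
  no writer field matches reader rating
  factor <- factor (float64 -> float64, writer optional)
  no writer field matches reader payload
  leftover writer field: latitude
  meta.age <- meta.age (int32 -> int32, writer required)
  meta.score <- meta.score (float64 -> float64, writer optional)
  meta.retries <- meta.retries (int64 -> int64, writer optional)
  meta.owner <- meta.owner (string -> string, writer optional)
  violation R1 at payload
  => forward: BREAKING (1)
the other Ticket changes do not affect what is asked:
  renamed field rating to latitude in record Ticket -> no rule fires on it in Ticket's dialect; the asked verdict holds


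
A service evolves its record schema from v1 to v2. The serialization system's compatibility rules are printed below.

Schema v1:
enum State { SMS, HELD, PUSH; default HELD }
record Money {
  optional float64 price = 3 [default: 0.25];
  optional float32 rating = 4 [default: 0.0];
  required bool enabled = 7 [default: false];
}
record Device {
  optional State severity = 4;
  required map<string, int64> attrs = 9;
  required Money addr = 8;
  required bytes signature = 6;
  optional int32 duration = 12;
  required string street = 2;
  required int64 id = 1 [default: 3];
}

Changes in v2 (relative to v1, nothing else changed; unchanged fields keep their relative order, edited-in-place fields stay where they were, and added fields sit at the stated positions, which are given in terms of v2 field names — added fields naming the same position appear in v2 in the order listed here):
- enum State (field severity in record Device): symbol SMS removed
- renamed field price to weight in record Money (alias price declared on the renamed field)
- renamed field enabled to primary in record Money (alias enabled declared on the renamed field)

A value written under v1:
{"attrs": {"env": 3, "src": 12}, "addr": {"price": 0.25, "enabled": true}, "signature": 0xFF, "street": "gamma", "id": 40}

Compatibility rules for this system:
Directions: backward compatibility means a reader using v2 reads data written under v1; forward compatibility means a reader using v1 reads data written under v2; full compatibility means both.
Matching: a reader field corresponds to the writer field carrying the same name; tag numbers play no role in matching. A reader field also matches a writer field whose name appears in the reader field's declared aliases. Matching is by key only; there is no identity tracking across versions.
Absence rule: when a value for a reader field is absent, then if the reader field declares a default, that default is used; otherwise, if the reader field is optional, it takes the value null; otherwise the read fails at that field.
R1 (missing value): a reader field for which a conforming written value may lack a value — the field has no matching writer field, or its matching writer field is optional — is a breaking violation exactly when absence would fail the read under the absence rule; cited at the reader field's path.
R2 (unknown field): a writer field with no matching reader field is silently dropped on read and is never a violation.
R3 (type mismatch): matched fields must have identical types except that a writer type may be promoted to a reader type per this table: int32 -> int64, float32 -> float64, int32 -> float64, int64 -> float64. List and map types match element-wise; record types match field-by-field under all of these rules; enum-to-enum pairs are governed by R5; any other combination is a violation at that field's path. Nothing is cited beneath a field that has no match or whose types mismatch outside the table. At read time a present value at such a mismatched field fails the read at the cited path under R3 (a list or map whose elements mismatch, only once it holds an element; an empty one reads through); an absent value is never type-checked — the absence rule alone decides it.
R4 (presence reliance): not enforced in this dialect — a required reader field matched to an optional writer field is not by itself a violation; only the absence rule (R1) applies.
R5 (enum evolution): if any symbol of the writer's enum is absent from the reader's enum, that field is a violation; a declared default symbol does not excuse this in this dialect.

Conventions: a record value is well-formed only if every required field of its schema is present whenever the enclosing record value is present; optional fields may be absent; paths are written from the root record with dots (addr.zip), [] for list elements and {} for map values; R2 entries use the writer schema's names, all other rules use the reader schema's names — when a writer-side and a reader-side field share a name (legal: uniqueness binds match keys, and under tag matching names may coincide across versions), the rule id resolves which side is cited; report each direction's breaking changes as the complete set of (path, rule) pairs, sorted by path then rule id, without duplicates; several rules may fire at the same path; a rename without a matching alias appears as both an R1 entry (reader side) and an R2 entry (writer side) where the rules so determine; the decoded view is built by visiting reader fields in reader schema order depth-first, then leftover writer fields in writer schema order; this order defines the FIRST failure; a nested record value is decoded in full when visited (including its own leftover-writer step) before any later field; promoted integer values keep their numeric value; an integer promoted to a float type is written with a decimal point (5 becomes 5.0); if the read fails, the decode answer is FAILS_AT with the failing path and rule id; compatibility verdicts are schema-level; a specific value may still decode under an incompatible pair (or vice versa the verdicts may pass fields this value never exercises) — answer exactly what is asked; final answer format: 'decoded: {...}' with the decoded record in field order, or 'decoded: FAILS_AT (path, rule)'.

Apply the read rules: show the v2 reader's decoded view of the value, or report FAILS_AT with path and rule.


decoded: {"severity": null, "attrs": {"env": 3, "src": 12}, "addr": {"weight": 0.25, "rating": 0.0, "primary": true}, "signature": 0xFF, "duration": null, "street": "gamma", "id": 40}

arrows below run writer -> reader for Device
decode walk for Device under reader schema v2:
  severity := null (not supplied -> null)
  attrs := {"env": 3, "src": 12}
  addr.weight := 0.25 (from writer price)
  addr.rating := 0.0 (no value, default fills)
  addr.primary := true (from writer enabled)
  signature := 0xFF
  duration := null (not supplied -> null)
  street := "gamma"
  id := 40
  => decoded: {"severity": null, "attrs": {"env": 3, "src": 12}, "addr": {"weight": 0.25, "rating": 0.0, "primary": true}, "signature": 0xFF, "duration": null, "street": "gamma", "id": 40}
checking off the Device differences that do not matter here:
  enum State (field severity in record Device): symbol SMS removed -> affects the rule determinations only; this particular Device value decodes identically


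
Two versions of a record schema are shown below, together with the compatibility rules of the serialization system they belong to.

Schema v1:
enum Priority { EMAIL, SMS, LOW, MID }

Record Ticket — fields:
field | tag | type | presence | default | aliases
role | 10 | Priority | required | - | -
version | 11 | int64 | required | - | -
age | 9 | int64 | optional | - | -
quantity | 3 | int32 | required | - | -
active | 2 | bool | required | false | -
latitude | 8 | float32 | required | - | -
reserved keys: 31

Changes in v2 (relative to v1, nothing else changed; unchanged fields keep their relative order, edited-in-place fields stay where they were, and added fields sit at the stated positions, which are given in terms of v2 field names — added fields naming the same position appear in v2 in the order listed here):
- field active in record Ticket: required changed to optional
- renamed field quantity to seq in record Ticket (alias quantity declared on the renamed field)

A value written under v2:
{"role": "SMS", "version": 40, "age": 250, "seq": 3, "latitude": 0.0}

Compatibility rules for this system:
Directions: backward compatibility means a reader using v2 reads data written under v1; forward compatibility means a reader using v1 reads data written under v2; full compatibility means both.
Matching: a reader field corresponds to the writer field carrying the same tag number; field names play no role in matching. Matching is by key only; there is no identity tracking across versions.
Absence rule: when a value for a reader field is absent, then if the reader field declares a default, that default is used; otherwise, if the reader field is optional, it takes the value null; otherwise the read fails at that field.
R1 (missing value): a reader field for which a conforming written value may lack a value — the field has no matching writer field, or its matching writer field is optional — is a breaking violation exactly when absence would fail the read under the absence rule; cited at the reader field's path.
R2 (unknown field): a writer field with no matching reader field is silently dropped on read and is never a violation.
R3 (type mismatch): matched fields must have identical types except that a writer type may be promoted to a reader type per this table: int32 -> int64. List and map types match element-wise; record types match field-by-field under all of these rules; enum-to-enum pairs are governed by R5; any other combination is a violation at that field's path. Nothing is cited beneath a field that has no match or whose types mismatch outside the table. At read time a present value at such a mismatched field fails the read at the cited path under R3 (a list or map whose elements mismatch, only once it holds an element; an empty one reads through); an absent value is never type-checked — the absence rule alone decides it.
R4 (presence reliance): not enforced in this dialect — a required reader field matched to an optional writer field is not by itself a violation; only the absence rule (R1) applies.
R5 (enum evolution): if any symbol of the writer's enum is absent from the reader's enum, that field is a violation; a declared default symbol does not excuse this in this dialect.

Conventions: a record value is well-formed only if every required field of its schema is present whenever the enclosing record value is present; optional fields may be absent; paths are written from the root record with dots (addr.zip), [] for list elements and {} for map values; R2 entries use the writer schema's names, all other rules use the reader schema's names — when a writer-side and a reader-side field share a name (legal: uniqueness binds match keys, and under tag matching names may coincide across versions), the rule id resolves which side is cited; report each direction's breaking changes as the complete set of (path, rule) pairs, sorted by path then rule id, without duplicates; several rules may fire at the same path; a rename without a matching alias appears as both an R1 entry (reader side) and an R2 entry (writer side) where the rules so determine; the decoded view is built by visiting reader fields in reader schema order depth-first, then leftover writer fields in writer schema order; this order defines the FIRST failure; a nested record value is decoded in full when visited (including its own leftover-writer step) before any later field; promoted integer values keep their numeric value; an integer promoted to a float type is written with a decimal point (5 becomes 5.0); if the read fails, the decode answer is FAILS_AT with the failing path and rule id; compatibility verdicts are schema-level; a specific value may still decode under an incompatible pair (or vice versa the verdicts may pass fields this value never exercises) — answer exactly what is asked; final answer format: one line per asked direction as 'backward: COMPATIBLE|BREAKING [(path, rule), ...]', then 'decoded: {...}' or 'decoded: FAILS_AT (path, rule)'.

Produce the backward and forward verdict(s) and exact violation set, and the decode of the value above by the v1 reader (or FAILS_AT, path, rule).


backward: COMPATIBLE []; forward: COMPATIBLE []; decoded: {"role": "SMS", "version": 40, "age": 250, "quantity": 3, "active": false, "latitude": 0.0}

the writer's type comes first in each Ticket pair
backward on Ticket — v2 reading data written by v1:
  Priority -> Priority, writer required: role aligns to role
  int64 -> int64, writer required: version aligns to version
  int64 -> int64, writer optional: age aligns to age
  int32 -> int32, writer required: seq aligns to quantity
  bool -> bool, writer required: active aligns to active
  float32 -> float32, writer required: latitude aligns to latitude
  => backward: COMPATIBLE
forward on Ticket — v1 reading data written by v2:
  Priority -> Priority, writer required: role aligns to role
  int64 -> int64, writer required: version aligns to version
  int64 -> int64, writer optional: age aligns to age
  int32 -> int32, writer required: quantity aligns to seq
  bool -> bool, writer optional: active aligns to active
  float32 -> float32, writer required: latitude aligns to latitude
  => forward: COMPATIBLE
decode (reader v1):
  role := "SMS"
  version := 40
  age := 250
  quantity := 3 (from writer seq)
  active := false (no value, default fills)
  latitude := 0.0
  => decoded: {"role": "SMS", "version": 40, "age": 250, "quantity": 3, "active": false, "latitude": 0.0}


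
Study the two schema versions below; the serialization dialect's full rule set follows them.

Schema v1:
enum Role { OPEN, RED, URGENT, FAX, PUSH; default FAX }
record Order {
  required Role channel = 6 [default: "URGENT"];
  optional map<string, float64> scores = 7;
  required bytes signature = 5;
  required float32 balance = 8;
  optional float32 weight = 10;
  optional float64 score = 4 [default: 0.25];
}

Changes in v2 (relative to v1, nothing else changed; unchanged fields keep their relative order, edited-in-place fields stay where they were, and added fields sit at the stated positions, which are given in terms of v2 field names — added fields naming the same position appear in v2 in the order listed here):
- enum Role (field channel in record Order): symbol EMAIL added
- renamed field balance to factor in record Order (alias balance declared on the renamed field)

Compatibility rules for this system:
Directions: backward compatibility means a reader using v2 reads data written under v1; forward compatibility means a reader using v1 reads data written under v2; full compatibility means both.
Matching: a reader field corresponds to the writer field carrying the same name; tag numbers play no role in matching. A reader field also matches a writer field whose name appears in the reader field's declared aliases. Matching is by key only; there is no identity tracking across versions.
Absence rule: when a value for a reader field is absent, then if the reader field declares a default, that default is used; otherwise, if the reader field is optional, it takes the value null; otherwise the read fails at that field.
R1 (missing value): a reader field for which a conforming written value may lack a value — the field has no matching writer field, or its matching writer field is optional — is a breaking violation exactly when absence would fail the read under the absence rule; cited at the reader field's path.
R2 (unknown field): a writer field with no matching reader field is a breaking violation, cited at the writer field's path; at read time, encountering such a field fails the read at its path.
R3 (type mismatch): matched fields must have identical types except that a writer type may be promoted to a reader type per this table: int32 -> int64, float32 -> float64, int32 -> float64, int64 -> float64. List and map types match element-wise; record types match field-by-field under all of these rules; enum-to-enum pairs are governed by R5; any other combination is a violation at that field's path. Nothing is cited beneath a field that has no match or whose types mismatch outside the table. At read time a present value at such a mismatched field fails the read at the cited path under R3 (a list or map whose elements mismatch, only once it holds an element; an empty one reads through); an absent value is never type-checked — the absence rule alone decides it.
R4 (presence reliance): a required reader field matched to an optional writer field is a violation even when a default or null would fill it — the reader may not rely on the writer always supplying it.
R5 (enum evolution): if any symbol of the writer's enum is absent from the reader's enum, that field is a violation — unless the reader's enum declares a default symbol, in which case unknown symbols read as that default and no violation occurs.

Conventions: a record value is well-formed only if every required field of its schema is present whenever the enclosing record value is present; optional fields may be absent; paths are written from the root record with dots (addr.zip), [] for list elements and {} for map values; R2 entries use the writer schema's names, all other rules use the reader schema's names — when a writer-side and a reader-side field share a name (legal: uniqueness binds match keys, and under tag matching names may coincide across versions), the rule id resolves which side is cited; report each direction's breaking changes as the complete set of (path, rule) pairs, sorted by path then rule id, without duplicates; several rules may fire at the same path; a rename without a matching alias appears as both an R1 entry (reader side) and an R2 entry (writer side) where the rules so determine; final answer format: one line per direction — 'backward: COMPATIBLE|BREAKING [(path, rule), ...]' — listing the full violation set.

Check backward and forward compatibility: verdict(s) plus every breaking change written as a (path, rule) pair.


backward: COMPATIBLE []; forward: BREAKING [(balance, R1), (factor, R2)]

each type pair in Order: writer, then reader
backward for Order (reader v2, writer v1):
  channel: Role -> Role, writer required; from channel
  scores: map<string, float64> -> map<string, float64>, writer optional; from scores
  signature: bytes -> bytes, writer required; from signature
  factor: float32 -> float32, writer required; from balance
  weight: float32 -> float32, writer optional; from weight
  score: float64 -> float64, writer optional; from score
  => backward: COMPATIBLE
forward for Order (reader v1, writer v2):
  channel: Role -> Role, writer required; from channel
  scores: map<string, float64> -> map<string, float64>, writer optional; from scores
  signature: bytes -> bytes, writer required; from signature
  balance: no writer match
  weight: float32 -> float32, writer optional; from weight
  score: float64 -> float64, writer optional; from score
  factor (writer side), unknown to reader
  R1 fires at balance
  R2 fires at factor
  forward on Order therefore BREAKING (2)


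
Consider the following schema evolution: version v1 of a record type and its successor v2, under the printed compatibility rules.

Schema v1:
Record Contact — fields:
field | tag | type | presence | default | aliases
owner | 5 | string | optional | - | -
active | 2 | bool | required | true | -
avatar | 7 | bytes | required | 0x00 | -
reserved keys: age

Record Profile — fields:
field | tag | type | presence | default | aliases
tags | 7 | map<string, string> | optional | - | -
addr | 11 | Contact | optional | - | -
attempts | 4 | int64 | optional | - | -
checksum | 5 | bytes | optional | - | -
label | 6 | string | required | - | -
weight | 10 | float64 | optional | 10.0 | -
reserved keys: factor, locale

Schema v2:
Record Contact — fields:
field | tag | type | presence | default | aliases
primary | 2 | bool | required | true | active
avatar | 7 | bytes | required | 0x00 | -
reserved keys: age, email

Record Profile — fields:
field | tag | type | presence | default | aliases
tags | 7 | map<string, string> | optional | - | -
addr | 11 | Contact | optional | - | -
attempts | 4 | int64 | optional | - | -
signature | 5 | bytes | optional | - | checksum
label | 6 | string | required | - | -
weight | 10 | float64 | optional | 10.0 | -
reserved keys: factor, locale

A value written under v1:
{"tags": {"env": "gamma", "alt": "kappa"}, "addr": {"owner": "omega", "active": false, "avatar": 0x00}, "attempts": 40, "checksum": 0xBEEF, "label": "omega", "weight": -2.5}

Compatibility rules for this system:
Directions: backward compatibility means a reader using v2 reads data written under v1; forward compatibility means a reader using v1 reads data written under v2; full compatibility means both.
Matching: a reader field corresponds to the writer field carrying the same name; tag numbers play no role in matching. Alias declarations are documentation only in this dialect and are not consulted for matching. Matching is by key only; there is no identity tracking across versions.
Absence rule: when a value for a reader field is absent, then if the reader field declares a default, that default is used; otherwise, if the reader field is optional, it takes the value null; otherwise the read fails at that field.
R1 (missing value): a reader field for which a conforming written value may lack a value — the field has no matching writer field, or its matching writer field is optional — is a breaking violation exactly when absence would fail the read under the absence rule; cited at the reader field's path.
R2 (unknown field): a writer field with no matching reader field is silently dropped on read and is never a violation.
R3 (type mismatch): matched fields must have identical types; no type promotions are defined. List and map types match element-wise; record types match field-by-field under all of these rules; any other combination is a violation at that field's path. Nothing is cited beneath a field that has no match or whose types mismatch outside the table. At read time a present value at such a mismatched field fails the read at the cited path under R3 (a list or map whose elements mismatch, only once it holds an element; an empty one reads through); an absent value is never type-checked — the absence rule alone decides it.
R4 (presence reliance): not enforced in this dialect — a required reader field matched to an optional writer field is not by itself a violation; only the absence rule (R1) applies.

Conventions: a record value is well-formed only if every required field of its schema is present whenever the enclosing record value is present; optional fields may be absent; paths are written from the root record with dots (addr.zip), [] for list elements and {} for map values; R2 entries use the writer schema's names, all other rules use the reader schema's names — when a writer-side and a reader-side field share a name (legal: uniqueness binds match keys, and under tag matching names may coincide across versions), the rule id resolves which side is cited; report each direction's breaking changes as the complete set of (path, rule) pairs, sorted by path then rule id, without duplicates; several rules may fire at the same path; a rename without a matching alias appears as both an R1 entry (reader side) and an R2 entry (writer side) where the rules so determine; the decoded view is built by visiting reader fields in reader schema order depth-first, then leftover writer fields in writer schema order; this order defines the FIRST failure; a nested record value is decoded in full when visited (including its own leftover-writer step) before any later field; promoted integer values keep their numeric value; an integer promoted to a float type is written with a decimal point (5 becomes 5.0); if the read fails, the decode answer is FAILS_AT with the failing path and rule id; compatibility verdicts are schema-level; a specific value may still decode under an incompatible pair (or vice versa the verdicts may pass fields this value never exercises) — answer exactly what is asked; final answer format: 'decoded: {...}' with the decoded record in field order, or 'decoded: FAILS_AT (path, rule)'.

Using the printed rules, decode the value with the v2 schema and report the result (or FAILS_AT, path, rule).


decoded: {"tags": {"env": "gamma", "alt": "kappa"}, "addr": {"primary": true, "avatar": 0x00}, "attempts": 40, "signature": null, "label": "omega", "weight": -2.5}

the writer's type comes first in each Profile pair
migrating the Profile value to v2:
  tags := {"env": "gamma", "alt": "kappa"}
  addr.primary := true (absent -> default)
  addr.avatar := 0x00
  writer addr.owner: unknown -> dropped
  writer addr.active: unknown -> dropped
  attempts := 40
  signature := null (absent, optional -> null)
  label := "omega"
  weight := -2.5
  writer checksum: unknown -> dropped
  => decoded: {"tags": {"env": "gamma", "alt": "kappa"}, "addr": {"primary": true, "avatar": 0x00}, "attempts": 40, "signature": null, "label": "omega", "weight": -2.5}


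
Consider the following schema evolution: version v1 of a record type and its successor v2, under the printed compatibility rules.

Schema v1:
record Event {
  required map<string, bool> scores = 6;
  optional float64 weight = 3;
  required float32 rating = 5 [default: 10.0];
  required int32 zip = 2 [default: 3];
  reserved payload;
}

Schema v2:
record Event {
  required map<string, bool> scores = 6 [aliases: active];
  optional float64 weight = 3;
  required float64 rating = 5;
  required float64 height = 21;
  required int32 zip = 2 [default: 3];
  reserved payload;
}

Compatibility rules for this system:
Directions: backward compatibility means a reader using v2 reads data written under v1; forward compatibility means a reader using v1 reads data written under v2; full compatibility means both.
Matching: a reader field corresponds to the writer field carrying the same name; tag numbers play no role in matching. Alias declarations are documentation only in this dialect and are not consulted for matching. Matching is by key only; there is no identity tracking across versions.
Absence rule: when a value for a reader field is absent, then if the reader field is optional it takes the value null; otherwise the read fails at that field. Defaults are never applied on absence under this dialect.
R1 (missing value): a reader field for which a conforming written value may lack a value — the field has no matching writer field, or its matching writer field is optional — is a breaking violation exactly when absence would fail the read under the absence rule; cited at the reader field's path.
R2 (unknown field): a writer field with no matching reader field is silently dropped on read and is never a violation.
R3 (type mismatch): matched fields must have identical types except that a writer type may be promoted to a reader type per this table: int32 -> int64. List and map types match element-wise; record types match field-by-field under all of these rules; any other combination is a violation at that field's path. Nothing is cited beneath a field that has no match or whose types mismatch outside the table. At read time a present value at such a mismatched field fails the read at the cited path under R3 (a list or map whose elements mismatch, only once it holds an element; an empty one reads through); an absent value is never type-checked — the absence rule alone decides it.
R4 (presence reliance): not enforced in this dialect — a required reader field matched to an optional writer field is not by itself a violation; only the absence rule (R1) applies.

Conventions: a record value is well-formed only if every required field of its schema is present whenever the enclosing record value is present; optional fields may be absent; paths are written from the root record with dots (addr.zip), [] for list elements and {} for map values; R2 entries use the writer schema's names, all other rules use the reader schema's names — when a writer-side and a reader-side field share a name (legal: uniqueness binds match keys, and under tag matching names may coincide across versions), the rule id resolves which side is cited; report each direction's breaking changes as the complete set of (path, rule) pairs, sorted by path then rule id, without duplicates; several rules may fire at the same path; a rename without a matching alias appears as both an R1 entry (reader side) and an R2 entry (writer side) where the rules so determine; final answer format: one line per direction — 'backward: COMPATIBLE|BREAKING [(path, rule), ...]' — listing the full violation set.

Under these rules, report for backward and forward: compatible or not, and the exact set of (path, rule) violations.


backward: BREAKING [(height, R1), (rating, R3)]; forward: BREAKING [(rating, R3)]

in Event below, arrows point writer -> reader
backward for Event (reader v2, writer v1):
  scores <- scores (map<string, bool> -> map<string, bool>, writer required)
  weight <- weight (float64 -> float64, writer optional)
  rating <- rating (float32 -> float64, writer required)
  no writer field matches reader height
  zip <- zip (int32 -> int32, writer required)
  R1 fires at height
  R3 fires at rating
  => backward: BREAKING (2)
forward for Event (reader v1, writer v2):
  scores <- scores (map<string, bool> -> map<string, bool>, writer required)
  weight <- weight (float64 -> float64, writer optional)
  rating <- rating (float64 -> float32, writer required)
  zip <- zip (int32 -> int32, writer required)
  height (writer side), unknown to reader
  R3 fires at rating
  => forward: BREAKING (1)


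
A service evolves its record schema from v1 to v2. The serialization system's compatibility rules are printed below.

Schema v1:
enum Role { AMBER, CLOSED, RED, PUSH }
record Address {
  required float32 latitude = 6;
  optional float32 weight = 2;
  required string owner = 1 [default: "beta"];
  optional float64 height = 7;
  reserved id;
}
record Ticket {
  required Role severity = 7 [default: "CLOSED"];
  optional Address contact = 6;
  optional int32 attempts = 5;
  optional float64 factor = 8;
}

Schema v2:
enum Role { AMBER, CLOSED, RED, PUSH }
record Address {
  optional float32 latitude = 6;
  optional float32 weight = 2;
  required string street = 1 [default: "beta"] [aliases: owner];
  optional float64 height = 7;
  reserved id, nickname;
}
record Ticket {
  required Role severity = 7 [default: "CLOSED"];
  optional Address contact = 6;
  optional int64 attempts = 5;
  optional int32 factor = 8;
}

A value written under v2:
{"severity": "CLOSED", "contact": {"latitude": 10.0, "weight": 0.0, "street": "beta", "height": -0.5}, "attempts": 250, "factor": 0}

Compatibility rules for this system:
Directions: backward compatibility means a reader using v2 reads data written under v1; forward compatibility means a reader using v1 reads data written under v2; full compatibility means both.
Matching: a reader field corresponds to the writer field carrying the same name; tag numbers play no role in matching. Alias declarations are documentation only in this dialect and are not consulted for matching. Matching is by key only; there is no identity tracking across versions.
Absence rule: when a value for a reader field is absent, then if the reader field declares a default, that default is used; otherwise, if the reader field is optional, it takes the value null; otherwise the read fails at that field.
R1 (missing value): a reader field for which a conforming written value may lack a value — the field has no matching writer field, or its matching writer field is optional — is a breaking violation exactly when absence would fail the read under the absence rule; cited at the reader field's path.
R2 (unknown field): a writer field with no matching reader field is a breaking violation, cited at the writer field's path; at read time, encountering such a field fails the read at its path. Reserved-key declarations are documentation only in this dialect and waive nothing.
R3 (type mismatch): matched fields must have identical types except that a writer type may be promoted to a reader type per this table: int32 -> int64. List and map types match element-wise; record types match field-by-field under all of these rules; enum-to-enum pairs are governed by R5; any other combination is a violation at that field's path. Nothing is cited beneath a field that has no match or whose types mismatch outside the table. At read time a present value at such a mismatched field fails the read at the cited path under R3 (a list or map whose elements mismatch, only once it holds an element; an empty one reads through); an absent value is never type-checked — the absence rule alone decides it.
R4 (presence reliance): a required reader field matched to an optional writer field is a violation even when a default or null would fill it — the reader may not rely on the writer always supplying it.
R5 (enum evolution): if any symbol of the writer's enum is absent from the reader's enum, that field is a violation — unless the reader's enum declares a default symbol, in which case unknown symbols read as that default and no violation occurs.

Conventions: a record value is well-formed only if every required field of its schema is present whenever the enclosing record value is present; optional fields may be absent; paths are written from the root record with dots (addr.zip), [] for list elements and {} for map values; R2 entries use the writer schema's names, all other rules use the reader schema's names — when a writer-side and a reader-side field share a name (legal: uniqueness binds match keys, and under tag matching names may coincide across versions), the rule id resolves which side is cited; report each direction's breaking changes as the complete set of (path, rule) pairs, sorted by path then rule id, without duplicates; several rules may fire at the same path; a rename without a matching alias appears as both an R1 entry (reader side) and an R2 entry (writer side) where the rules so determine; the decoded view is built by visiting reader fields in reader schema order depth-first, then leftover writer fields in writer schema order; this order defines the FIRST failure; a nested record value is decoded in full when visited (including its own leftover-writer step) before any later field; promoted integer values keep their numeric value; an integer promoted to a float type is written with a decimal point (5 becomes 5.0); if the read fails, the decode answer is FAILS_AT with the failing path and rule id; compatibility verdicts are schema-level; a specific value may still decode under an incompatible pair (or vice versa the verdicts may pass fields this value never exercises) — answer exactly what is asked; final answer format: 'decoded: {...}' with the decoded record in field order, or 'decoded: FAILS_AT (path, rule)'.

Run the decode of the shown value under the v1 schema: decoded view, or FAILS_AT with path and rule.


decoded: FAILS_AT (contact.street, R2)

in Ticket below, arrows point writer -> reader
migrating the Ticket value to v1:
  severity := "CLOSED"
  contact.latitude := 10.0
  contact.weight := 0.0
  contact.owner := "beta" (no value, default fills)
  contact.height := -0.5
  read fails at contact.street under R2 (unknown field)
  => FAILS_AT (contact.street, R2)
checking off the Ticket differences that do not matter here:
  field latitude in record Address: required changed to optional -> shifts the Ticket verdicts, not this decode
  field attempts in record Ticket: type int32 changed to int64 -> shifts the Ticket verdicts, not this decode
  field factor in record Ticket: type float64 changed to int32 -> shifts the Ticket verdicts, not this decode
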